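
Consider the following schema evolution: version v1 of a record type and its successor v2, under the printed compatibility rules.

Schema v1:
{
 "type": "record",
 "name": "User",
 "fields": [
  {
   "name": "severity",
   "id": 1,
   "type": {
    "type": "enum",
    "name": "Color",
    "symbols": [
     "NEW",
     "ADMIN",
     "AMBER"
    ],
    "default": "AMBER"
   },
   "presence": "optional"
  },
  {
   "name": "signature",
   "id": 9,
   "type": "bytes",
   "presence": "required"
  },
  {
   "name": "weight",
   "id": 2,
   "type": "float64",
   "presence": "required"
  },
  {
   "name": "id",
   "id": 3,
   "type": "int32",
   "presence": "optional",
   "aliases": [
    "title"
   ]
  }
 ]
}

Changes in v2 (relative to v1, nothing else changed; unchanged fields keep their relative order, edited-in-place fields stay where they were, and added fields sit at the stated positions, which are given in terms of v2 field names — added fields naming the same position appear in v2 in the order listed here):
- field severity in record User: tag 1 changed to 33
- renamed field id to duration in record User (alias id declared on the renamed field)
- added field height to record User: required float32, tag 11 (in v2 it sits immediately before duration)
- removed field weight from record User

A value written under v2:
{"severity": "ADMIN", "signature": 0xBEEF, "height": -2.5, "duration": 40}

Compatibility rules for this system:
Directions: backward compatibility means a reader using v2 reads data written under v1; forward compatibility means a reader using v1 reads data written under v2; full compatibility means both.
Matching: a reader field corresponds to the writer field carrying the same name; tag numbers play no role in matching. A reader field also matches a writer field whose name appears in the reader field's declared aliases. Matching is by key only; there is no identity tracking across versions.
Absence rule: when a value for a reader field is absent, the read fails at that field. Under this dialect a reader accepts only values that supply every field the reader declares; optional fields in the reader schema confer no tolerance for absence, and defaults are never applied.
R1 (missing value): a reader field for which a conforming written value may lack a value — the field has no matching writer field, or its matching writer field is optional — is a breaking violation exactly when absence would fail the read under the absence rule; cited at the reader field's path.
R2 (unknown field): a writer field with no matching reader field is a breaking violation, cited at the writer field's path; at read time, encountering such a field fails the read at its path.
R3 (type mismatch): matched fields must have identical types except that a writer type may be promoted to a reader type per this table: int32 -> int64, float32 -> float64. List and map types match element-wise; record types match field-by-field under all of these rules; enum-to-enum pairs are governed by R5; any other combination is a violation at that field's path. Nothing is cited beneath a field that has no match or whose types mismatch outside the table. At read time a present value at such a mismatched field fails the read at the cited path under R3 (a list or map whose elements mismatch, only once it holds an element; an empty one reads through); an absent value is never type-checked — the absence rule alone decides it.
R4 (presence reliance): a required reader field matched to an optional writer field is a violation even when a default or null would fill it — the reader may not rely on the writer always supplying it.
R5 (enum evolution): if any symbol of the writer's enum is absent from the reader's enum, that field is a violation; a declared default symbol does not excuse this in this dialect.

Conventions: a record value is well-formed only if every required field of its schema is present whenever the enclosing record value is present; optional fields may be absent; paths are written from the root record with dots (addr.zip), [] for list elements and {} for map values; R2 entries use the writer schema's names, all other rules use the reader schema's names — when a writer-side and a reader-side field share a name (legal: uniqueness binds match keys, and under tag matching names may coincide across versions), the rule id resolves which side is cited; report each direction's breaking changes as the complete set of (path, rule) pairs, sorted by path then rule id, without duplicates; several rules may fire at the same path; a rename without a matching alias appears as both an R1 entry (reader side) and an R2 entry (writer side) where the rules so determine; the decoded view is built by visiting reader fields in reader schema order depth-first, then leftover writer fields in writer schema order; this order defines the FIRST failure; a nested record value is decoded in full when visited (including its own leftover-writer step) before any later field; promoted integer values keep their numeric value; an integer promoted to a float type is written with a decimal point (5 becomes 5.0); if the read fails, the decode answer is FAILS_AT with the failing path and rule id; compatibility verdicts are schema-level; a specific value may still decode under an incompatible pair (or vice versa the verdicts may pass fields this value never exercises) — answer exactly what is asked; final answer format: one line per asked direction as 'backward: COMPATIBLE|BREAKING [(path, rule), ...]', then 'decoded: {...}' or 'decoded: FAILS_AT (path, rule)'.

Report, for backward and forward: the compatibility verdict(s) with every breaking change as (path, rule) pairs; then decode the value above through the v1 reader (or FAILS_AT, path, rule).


backward: BREAKING [(duration, R1), (height, R1), (severity, R1), (weight, R2)]; forward: BREAKING [(duration, R2), (height, R2), (id, R1), (severity, R1), (weight, R1)]; decoded: FAILS_AT (weight, R1)

arrows below run writer -> reader for User
backward analysis of User with v2 as reader and v1 as writer:
  severity <- severity (Color -> Color, writer optional)
  signature <- signature (bytes -> bytes, writer required)
  height: no writer match
  duration <- id (int32 -> int32, writer optional)
  leftover writer field: weight
  rule R1 violated at duration
  rule R1 violated at height
  rule R1 violated at severity
  rule R2 violated at weight
  => 4 violation(s): backward is BREAKING for User
forward analysis of User with v1 as reader and v2 as writer:
  severity <- severity (Color -> Color, writer optional)
  signature <- signature (bytes -> bytes, writer required)
  weight: no writer match
  id: no writer match
  leftover writer field: height
  leftover writer field: duration
  rule R2 violated at duration
  rule R2 violated at height
  rule R1 violated at id
  rule R1 violated at severity
  rule R1 violated at weight
  => 5 violation(s): forward is BREAKING for User
decode walk for User under reader schema v1:
  severity := "ADMIN"
  signature := 0xBEEF
  read fails at weight under R1 (no fill)
  => FAILS_AT (weight, R1)


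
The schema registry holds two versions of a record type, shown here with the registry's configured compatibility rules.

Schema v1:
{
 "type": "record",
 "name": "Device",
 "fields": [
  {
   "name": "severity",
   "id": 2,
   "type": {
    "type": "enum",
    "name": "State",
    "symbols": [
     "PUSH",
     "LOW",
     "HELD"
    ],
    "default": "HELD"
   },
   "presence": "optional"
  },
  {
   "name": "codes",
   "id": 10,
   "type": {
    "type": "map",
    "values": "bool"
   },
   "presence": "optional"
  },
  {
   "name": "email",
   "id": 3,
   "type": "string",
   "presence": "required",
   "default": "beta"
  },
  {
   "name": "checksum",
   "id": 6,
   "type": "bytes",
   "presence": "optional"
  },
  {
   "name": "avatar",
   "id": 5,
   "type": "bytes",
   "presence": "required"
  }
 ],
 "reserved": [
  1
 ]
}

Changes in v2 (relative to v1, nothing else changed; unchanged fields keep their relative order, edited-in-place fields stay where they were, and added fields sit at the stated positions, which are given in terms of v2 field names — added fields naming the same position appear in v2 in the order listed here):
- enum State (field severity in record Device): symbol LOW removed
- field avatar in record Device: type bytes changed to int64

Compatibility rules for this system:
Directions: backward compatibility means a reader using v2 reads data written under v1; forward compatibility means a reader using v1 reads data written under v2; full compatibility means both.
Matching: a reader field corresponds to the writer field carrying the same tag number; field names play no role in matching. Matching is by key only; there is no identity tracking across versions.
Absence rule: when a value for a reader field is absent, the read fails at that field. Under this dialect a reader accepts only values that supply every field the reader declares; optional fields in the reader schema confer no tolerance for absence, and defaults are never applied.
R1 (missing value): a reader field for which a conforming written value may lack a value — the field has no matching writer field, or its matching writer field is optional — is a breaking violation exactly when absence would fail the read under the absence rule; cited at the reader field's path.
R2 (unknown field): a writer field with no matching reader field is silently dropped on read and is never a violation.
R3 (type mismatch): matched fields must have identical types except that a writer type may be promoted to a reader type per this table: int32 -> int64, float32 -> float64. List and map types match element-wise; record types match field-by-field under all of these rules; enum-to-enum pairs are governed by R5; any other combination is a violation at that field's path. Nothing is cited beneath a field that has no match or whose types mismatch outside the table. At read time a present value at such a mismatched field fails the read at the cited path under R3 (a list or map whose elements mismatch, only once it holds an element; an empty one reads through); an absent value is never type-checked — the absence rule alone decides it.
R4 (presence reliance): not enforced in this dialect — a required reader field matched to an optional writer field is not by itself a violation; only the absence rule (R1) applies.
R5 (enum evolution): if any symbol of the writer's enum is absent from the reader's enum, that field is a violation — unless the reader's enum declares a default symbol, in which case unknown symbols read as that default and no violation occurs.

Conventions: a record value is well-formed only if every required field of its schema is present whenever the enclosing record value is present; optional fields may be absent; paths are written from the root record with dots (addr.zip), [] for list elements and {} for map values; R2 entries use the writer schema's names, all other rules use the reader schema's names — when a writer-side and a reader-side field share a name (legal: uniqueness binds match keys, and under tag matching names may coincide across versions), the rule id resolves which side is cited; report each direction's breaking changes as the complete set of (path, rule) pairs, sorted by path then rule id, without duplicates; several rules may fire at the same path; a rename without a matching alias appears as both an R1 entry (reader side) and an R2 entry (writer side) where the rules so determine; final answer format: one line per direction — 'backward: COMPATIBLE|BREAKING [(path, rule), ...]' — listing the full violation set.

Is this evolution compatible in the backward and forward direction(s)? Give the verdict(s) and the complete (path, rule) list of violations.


in Device below, arrows point writer -> reader
checking backward for Device: reader v2 against writer v1:
  writer optional, State -> State: reader severity maps from writer severity
  writer optional, map<string, bool> -> map<string, bool>: reader codes maps from writer codes
  writer required, string -> string: reader email maps from writer email
  writer optional, bytes -> bytes: reader checksum maps from writer checksum
  writer required, bytes -> int64: reader avatar maps from writer avatar
  R3 fires at avatar
  R1 fires at checksum
  R1 fires at codes
  R1 fires at severity
  backward on Device therefore BREAKING (4)
checking forward for Device: reader v1 against writer v2:
  writer optional, State -> State: reader severity maps from writer severity
  writer optional, map<string, bool> -> map<string, bool>: reader codes maps from writer codes
  writer required, string -> string: reader email maps from writer email
  writer optional, bytes -> bytes: reader checksum maps from writer checksum
  writer required, int64 -> bytes: reader avatar maps from writer avatar
  R3 fires at avatar
  R1 fires at checksum
  R1 fires at codes
  R1 fires at severity
  forward on Device therefore BREAKING (4)

backward: BREAKING [(avatar, R3), (checksum, R1), (codes, R1), (severity, R1)]; forward: BREAKING [(avatar, R3), (checksum, R1), (codes, R1), (severity, R1)]


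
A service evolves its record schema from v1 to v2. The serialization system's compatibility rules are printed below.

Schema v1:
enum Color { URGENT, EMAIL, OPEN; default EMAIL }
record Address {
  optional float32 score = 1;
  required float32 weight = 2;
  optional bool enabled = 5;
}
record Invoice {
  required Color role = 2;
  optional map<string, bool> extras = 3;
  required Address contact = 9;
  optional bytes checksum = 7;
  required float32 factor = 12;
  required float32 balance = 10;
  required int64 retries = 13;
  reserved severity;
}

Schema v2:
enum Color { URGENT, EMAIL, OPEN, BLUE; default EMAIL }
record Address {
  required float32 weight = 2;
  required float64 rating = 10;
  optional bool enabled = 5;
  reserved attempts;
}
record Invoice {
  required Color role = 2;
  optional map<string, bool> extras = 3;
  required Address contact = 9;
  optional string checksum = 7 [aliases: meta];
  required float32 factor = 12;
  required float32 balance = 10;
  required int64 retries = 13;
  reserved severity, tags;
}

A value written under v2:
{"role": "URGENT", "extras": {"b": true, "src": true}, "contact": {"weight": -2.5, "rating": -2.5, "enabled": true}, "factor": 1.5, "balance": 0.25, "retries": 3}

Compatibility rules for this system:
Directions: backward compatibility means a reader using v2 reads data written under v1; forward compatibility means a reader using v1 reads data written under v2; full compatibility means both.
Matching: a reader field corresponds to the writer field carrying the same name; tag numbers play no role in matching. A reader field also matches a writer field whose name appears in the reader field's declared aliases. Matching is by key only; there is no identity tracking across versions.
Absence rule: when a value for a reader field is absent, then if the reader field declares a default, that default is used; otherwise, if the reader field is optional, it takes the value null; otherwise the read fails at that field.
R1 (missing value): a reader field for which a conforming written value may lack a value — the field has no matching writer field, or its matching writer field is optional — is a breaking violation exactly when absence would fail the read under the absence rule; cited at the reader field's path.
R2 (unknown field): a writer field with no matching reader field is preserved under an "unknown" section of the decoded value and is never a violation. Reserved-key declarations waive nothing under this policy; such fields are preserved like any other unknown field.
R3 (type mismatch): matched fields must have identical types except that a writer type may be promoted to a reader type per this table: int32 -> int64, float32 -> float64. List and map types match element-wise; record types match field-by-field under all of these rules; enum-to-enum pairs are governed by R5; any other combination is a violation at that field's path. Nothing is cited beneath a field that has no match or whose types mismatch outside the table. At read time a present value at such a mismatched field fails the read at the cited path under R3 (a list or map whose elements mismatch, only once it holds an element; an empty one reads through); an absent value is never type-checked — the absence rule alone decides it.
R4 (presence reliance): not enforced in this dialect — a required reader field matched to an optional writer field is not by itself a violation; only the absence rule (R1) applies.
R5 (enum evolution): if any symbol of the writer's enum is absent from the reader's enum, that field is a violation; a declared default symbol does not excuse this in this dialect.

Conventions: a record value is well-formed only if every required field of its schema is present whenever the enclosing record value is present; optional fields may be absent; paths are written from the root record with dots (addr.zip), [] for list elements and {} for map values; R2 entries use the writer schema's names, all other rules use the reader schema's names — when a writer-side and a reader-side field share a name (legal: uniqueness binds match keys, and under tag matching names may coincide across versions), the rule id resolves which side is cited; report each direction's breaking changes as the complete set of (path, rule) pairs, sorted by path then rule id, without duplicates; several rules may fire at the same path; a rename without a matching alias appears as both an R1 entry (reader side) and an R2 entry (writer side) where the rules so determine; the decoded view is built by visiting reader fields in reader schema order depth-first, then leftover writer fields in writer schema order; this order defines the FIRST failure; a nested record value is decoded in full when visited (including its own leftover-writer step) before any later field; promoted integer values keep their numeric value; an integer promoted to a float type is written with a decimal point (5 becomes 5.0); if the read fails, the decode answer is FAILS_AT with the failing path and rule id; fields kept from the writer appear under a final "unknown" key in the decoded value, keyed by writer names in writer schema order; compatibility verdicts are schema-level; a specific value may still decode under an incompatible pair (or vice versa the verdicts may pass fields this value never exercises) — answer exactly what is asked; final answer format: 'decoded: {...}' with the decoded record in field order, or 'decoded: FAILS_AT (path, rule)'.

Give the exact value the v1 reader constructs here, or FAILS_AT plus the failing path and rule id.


arrows below run writer -> reader for Invoice
migrating the Invoice value to v1:
  role := "URGENT"
  extras := {"b": true, "src": true}
  contact.score := null (missing; optional => null)
  contact.weight := -2.5
  contact.enabled := true
  writer contact.rating: kept under "unknown"
  checksum := null (missing; optional => null)
  factor := 1.5
  balance := 0.25
  retries := 3
  => decoded: {"role": "URGENT", "extras": {"b": true, "src": true}, "contact": {"score": null, "weight": -2.5, "enabled": true, "unknown": {"rating": -2.5}}, "checksum": null, "factor": 1.5, "balance": 0.25, "retries": 3}
remaining Invoice differences; none change what is asked:
  enum Color (field role in record Invoice): symbol BLUE added -> matters for Invoice compatibility verdicts, not for this value's decode
  removed field score from record Address -> no rule fires on it and the decoded Invoice view is identical with or without it
  field checksum in record Invoice: type bytes changed to string -> matters for Invoice compatibility verdicts, not for this value's decode

decoded: {"role": "URGENT", "extras": {"b": true, "src": true}, "contact": {"score": null, "weight": -2.5, "enabled": true, "unknown": {"rating": -2.5}}, "checksum": null, "factor": 1.5, "balance": 0.25, "retries": 3}


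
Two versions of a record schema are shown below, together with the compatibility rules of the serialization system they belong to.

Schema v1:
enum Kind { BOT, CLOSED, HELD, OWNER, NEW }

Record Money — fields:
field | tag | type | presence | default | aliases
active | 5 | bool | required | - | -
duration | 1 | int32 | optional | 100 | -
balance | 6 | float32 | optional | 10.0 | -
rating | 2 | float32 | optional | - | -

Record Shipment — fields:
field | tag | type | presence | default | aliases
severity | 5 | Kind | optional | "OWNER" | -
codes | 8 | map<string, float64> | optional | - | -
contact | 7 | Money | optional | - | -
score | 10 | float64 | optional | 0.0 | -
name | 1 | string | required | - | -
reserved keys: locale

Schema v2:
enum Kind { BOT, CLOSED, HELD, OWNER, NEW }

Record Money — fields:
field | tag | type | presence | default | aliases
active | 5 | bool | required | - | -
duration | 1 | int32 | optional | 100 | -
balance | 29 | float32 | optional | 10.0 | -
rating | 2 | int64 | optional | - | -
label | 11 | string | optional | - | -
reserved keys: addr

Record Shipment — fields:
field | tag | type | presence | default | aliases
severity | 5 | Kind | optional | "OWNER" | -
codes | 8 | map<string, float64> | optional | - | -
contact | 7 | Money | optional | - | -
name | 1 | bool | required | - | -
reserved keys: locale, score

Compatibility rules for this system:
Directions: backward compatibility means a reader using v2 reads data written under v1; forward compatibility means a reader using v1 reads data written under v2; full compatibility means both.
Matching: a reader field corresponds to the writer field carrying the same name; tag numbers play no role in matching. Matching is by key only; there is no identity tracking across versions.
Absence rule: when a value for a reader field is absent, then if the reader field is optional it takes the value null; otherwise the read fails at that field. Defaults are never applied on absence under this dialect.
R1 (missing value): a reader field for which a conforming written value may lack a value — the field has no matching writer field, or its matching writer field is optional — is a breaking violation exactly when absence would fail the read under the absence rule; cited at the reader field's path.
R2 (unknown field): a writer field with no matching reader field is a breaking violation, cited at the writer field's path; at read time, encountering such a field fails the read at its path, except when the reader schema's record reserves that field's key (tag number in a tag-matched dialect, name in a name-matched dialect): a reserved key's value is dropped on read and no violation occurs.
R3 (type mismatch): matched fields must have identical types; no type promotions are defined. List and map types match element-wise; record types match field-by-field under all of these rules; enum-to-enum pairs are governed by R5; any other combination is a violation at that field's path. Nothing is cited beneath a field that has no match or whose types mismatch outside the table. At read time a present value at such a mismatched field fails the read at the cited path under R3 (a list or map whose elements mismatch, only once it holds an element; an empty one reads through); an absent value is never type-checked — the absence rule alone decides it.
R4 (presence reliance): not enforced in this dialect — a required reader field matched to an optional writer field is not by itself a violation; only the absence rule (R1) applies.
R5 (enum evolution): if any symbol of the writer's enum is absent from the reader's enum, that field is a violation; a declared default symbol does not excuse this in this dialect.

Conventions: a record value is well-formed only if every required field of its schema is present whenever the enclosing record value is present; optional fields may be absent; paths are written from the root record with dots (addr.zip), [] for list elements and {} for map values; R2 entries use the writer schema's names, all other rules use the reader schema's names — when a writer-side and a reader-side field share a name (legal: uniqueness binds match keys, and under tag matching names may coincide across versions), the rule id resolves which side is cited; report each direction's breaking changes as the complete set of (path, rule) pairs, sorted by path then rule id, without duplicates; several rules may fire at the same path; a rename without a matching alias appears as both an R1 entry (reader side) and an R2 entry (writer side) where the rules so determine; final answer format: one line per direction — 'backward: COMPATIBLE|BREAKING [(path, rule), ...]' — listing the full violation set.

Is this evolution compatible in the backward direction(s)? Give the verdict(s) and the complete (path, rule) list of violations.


backward: BREAKING [(contact.rating, R3), (name, R3)]

each type pair in Shipment: writer, then reader
checking backward for Shipment: reader v2 against writer v1:
  severity: Kind -> Kind, writer optional; from severity
  codes: map<string, float64> -> map<string, float64>, writer optional; from codes
  contact: Money -> Money, writer optional; from contact
  name: string -> bool, writer required; from name
  leftover writer field: score
  contact.active: bool -> bool, writer required; from contact.active
  contact.duration: int32 -> int32, writer optional; from contact.duration
  contact.balance: float32 -> float32, writer optional; from contact.balance
  contact.rating: float32 -> int64, writer optional; from contact.rating
  no writer field matches reader contact.label
  violation R3 at contact.rating
  violation R3 at name
  => backward: BREAKING (2)
the rest of the Shipment diff is inert for this question:
  field balance in record Money: tag 6 changed to 29 -> no rule fires on it in Shipment's dialect; the asked verdict holds
  added field label to record Money: optional string, tag 11 (in v2 it sits last) -> matters only for Shipment's forward compatibility — outside the asked direction
  removed field score from record Shipment (its key "score" joins the reserved list) -> no rule fires on it in Shipment's dialect; the asked verdict holds


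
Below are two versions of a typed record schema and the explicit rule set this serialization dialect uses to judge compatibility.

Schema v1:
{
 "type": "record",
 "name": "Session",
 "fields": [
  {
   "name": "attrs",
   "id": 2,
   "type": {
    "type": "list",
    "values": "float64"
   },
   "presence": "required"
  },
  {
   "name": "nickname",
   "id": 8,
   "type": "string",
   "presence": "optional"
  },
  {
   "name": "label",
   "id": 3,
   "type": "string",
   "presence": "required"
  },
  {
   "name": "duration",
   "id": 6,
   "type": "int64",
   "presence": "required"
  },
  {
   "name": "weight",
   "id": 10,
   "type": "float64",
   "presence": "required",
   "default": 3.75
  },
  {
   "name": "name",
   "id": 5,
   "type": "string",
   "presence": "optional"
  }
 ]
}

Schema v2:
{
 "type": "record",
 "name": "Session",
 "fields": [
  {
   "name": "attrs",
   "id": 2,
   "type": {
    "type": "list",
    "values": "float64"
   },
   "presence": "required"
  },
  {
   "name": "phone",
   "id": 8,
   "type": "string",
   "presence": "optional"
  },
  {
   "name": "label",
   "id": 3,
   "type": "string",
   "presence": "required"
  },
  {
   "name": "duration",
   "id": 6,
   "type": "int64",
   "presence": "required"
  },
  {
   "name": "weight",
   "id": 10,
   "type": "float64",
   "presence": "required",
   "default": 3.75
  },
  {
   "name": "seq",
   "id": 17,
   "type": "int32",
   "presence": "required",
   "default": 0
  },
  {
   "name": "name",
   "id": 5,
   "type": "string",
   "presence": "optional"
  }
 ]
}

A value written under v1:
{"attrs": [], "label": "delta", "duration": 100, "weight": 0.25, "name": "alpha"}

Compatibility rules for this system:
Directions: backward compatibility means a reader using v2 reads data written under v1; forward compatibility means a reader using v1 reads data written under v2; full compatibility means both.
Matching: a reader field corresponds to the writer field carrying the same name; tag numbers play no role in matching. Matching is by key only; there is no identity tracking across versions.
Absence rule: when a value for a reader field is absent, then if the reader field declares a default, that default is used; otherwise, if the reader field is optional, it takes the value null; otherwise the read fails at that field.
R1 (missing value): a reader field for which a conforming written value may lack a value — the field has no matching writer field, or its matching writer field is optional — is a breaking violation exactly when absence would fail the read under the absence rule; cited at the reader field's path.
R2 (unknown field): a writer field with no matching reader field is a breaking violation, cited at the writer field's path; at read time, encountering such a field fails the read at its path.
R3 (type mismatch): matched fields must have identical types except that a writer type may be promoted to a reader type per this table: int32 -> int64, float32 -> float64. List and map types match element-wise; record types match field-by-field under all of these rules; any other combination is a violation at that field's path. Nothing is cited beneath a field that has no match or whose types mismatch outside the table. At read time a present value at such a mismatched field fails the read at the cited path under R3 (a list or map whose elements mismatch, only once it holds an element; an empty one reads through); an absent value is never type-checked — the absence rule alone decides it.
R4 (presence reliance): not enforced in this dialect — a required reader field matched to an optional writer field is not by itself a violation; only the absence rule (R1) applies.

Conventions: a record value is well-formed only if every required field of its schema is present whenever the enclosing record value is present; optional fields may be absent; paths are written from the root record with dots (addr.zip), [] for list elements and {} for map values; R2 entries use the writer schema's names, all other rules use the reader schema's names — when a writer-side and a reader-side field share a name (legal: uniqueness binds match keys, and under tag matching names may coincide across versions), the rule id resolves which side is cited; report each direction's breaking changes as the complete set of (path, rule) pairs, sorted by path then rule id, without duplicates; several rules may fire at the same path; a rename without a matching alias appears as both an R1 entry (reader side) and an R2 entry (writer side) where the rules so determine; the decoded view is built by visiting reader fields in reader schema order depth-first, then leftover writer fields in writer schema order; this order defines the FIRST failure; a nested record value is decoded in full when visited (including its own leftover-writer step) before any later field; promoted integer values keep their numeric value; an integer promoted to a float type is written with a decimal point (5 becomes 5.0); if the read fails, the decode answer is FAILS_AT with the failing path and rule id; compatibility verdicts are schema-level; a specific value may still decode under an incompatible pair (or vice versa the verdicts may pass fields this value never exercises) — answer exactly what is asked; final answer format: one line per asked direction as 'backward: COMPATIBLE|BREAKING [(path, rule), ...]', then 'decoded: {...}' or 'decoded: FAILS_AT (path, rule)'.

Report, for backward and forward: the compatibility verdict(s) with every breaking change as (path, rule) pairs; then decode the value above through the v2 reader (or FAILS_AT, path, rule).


backward: BREAKING [(nickname, R2)]; forward: BREAKING [(phone, R2), (seq, R2)]; decoded: {"attrs": [], "phone": null, "label": "delta", "duration": 100, "weight": 0.25, "seq": 0, "name": "alpha"}

in Session below, arrows point writer -> reader
backward on Session — v2 reading data written by v1:
  attrs: paired with writer attrs (list<float64> -> list<float64>; writer required)
  phone: no writer match
  label: paired with writer label (string -> string; writer required)
  duration: paired with writer duration (int64 -> int64; writer required)
  weight: paired with writer weight (float64 -> float64; writer required)
  seq: no writer match
  name: paired with writer name (string -> string; writer optional)
  nickname (writer side), unknown to reader
  rule R2 violated at nickname
  => 1 violation(s): backward is BREAKING for Session
forward on Session — v1 reading data written by v2:
  attrs: paired with writer attrs (list<float64> -> list<float64>; writer required)
  nickname: no writer match
  label: paired with writer label (string -> string; writer required)
  duration: paired with writer duration (int64 -> int64; writer required)
  weight: paired with writer weight (float64 -> float64; writer required)
  name: paired with writer name (string -> string; writer optional)
  phone (writer side), unknown to reader
  seq (writer side), unknown to reader
  rule R2 violated at phone
  rule R2 violated at seq
  => 2 violation(s): forward is BREAKING for Session
decode (reader v2):
  attrs := []
  phone := null (missing; optional => null)
  label := "delta"
  duration := 100
  weight := 0.25
  seq := 0 (missing; default applied)
  name := "alpha"
  => decoded: {"attrs": [], "phone": null, "label": "delta", "duration": 100, "weight": 0.25, "seq": 0, "name": "alpha"}


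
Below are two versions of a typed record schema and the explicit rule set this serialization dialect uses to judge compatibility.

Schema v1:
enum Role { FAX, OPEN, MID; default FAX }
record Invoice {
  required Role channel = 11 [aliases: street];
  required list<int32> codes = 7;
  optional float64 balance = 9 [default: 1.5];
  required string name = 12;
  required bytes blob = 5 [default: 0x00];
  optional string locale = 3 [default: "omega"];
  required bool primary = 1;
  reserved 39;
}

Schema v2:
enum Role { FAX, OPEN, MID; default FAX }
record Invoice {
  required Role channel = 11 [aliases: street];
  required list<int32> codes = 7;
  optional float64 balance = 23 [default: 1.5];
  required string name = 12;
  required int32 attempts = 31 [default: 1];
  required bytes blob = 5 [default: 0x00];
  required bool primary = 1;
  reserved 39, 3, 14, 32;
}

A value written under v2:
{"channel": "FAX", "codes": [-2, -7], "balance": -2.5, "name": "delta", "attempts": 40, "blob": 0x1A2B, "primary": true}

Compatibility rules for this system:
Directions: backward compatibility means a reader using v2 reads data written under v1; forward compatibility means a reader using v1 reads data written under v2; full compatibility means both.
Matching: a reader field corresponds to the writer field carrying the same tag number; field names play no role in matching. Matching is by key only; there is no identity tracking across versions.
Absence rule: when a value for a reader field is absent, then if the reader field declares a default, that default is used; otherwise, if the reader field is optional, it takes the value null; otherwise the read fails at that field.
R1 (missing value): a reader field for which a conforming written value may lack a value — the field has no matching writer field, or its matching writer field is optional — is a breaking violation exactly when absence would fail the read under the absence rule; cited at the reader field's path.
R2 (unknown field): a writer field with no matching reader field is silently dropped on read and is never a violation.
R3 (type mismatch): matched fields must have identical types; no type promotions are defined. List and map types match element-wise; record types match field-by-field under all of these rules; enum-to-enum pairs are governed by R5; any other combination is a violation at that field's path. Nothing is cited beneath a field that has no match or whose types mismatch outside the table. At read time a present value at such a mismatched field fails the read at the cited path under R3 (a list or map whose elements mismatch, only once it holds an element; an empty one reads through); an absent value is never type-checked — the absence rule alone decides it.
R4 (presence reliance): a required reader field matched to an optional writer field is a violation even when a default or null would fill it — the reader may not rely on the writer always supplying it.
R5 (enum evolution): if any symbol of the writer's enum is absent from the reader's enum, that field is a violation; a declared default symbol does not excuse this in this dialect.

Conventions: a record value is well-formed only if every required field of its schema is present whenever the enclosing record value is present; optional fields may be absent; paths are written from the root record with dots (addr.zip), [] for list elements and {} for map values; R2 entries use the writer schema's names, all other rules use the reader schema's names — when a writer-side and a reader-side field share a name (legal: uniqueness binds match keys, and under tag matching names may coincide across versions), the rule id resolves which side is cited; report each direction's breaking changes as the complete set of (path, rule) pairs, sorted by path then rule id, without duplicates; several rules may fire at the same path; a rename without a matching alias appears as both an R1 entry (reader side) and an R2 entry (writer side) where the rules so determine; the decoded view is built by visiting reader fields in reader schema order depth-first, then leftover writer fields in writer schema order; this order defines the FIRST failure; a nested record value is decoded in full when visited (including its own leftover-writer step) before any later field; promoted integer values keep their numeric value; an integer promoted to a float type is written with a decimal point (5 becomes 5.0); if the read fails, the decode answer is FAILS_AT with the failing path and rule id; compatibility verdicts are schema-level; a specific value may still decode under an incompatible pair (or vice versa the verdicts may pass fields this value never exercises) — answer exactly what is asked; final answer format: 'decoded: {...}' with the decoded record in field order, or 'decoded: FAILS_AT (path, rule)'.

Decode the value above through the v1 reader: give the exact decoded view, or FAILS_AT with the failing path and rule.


arrows below run writer -> reader for Invoice
decode walk for Invoice under reader schema v1:
  channel := "FAX"
  codes := [-2, -7]
  balance := 1.5 (missing; default applied)
  name := "delta"
  blob := 0x1A2B
  locale := "omega" (missing; default applied)
  primary := true
  writer balance: no reader field; dropped
  writer attempts: no reader field; dropped
  => decoded: {"channel": "FAX", "codes": [-2, -7], "balance": 1.5, "name": "delta", "blob": 0x1A2B, "locale": "omega", "primary": true}
remaining Invoice differences; none change what is asked:
  removed field locale from record Invoice (its key 3 joins the reserved list) -> fires no rule on Invoice under this dialect and leaves the result unchanged
  added field attempts to record Invoice: required int32, tag 31, default 1 (in v2 it sits immediately before blob) -> fires no rule on Invoice under this dialect and leaves the result unchanged

decoded: {"channel": "FAX", "codes": [-2, -7], "balance": 1.5, "name": "delta", "blob": 0x1A2B, "locale": "omega", "primary": true}


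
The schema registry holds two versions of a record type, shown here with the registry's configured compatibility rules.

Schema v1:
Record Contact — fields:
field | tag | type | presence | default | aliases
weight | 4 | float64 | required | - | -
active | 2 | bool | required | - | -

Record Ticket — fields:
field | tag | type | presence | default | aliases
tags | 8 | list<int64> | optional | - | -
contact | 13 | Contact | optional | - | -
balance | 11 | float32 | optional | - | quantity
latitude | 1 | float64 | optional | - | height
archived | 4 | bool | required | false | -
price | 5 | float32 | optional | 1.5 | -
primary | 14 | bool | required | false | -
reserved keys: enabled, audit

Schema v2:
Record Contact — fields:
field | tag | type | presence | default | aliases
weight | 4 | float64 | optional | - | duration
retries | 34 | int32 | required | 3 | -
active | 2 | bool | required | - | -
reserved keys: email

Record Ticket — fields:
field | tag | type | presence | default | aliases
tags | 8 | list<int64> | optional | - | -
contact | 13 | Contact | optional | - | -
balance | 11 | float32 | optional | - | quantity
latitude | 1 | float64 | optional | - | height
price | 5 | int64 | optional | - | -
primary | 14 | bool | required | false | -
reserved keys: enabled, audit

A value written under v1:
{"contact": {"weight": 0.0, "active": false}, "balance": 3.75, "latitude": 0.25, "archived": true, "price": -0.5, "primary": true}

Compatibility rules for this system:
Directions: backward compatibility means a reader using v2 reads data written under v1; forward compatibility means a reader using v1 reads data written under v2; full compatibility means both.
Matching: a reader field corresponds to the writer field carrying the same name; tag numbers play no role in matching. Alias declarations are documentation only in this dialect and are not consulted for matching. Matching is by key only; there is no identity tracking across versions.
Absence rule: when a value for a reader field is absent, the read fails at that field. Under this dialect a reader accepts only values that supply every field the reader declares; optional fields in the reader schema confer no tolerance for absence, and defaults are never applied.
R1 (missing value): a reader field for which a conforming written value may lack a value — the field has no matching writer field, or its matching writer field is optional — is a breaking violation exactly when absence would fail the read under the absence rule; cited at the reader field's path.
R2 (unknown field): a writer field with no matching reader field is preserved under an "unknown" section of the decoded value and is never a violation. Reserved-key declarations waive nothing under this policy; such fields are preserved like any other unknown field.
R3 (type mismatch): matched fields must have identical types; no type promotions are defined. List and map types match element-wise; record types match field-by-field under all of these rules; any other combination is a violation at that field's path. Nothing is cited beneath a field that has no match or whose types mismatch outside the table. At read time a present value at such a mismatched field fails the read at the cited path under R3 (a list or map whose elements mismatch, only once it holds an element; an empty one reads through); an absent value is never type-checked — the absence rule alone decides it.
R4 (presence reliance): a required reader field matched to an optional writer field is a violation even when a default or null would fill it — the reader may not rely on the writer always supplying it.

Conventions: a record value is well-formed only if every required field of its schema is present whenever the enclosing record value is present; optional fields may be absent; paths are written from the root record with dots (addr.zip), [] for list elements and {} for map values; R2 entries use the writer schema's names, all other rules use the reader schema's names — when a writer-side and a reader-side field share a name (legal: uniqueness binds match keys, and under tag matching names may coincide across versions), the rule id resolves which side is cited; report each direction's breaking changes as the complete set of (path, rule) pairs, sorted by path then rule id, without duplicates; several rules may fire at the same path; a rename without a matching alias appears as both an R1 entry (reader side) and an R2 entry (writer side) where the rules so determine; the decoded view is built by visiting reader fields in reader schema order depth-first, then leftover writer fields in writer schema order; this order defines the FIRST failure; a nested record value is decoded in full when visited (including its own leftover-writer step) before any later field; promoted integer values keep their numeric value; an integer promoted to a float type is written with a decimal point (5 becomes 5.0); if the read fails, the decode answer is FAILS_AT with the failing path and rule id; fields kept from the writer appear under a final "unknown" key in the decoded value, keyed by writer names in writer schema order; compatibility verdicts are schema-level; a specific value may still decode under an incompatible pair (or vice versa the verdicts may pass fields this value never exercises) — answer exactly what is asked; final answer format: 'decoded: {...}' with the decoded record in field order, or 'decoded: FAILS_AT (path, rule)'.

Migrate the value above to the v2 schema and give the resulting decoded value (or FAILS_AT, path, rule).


decoded: FAILS_AT (tags, R1)

in Ticket below, arrows point writer -> reader
decoding the Ticket value with the v2 reader:
  read fails at tags under R1 (no fill)
  => FAILS_AT (tags, R1)
remaining Ticket differences; none change what is asked:
  added field retries to record Contact: required int32, tag 34, default 3 (in v2 it sits immediately before active) -> shifts the Ticket verdicts, not this decode
  removed field archived from record Ticket -> shifts the Ticket verdicts, not this decode
  field price in record Ticket: type float32 changed to int64 (its default is dropped) -> shifts the Ticket verdicts, not this decode
  field weight in record Contact: required changed to optional -> shifts the Ticket verdicts, not this decode
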